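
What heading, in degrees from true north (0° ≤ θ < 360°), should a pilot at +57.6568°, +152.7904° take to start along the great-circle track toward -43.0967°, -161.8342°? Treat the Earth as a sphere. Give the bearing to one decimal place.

Δλ = -161.8342 − 152.7904 = -314.6246°; wrapped into (−180°, 180°]: 45.3754°.
θ = atan2( sin Δλ · cos φ₂ , cos φ₁ · sin φ₂ − sin φ₁ · cos φ₂ · cos Δλ )
  = atan2(0.51970, -0.79888) = 146.954° → normalised to [0°, 360°): 146.954°.

147.0°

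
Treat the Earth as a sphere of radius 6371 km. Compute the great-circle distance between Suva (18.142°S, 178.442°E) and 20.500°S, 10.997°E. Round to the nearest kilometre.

Δλ = 10.997 − 178.442 = -167.445°.
Δφ = -20.500 − -18.142 = -2.358°.
a = sin²(Δφ/2) + cos φ₁ · cos φ₂ · sin²(Δλ/2) = 0.879889.
c = 2·atan2(√a, √(1−a)) = 2.43377 rad → d = 6371·c ≈ 15505.54 km.

15506 km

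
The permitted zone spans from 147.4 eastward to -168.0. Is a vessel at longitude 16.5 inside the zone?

Band width going east from +147.4° to -168.0°: ((-168.0 − 147.4) mod 360) = 44.6°.
Offset of +16.5° east of the west edge: ((16.5 − 147.4) mod 360) = 229.1°.
229.1° > 44.6° ⇒ outside.

No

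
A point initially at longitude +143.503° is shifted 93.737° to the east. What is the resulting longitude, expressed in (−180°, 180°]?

Start at +143.503°; shift +93.737° → +237.240°.
+237.240° lies outside (−180°, 180°]; subtract 360° → -122.760°.

-122.760°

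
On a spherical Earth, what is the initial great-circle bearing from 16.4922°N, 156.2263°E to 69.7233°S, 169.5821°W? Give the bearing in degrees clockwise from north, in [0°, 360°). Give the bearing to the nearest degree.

Δλ = -169.5821 − 156.2263 = -325.8084°; wrapped into (−180°, 180°]: 34.1916°.
θ = atan2( sin Δλ · cos φ₂ , cos φ₁ · sin φ₂ − sin φ₁ · cos φ₂ · cos Δλ )
  = atan2(0.19475, -0.98082) = 168.769° → normalised to [0°, 360°): 168.769°.

169°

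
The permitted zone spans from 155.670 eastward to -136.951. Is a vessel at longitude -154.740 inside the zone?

Band width going east from +155.670° to -136.951°: ((-136.951 − 155.670) mod 360) = 67.379°.
Offset of -154.740° east of the west edge: ((-154.740 − 155.670) mod 360) = 49.590°.
49.590° ≤ 67.379° ⇒ inside.

Yes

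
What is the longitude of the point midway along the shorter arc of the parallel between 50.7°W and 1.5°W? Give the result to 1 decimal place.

Signed shortest Δλ from -50.7° to -1.5° is +49.2°.
Midpoint longitude = -50.7° + (+49.2°)/2 = -50.7° + 24.6° = -26.1°.

26.1°W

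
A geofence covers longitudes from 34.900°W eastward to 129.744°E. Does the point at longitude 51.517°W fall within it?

Band width going east from -34.900° to +129.744°: ((129.744 − -34.900) mod 360) = 164.644°.
Offset of -51.517° east of the west edge: ((-51.517 − -34.900) mod 360) = 343.383°.
343.383° > 164.644° ⇒ outside.

No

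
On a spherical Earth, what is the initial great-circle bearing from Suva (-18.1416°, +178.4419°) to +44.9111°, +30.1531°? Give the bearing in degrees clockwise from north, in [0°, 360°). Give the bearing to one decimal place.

322.4°

Δλ = 30.1531 − 178.4419 = -148.2888°.
θ = atan2( sin Δλ · cos φ₂ , cos φ₁ · sin φ₂ − sin φ₁ · cos φ₂ · cos Δλ )
  = atan2(-0.37226, 0.48332) = -37.604° → normalised to [0°, 360°): 322.396°.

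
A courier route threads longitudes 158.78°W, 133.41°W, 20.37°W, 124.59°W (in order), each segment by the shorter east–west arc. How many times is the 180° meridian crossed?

0

Leg 1: -158.78° → -133.41°, shortest Δλ = 25.37° (east) — does not cross 180°.
Leg 2: -133.41° → -20.37°, shortest Δλ = 113.04° (east) — does not cross 180°.
Leg 3: -20.37° → -124.59°, shortest Δλ = -104.22° (west) — does not cross 180°.
Total crossings: 0.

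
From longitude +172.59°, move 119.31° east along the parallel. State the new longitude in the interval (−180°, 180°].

Start at +172.59°; shift +119.31° → +291.90°.
+291.90° lies outside (−180°, 180°]; subtract 360° → -68.10°.

-68.10°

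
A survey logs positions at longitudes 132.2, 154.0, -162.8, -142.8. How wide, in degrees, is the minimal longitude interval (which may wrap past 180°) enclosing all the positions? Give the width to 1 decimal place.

Sort the longitudes: -162.8°, -142.8°, +132.2°, +154.0°.
Eastward gaps between consecutive values (wrapping around): 20.0°, 275.0°, 21.8°, 43.2°.
Largest gap = 275.0° ⇒ minimal covering band is its complement: 360° − 275.0° = 85.0°.
Band runs from +132.2° eastward to -142.8°, crossing the antimeridian.

85.0°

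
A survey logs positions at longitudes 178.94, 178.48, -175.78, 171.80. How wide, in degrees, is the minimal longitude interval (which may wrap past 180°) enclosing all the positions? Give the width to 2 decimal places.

12.42°

Sort the longitudes: -175.78°, +171.80°, +178.48°, +178.94°.
Eastward gaps between consecutive values (wrapping around): 347.58°, 6.68°, 0.46°, 5.28°.
Largest gap = 347.58° ⇒ minimal covering band is its complement: 360° − 347.58° = 12.42°.
Band runs from +171.80° eastward to -175.78°, crossing the antimeridian.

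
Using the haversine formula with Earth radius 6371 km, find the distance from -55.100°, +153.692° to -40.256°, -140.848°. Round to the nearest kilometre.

4966 km

Δλ = -140.848 − 153.692 = -294.540°; wrapped into (−180°, 180°]: 65.460°.
Δφ = -40.256 − -55.100 = 14.844°.
a = sin²(Δφ/2) + cos φ₁ · cos φ₂ · sin²(Δλ/2) = 0.144332.
c = 2·atan2(√a, √(1−a)) = 0.77940 rad → d = 6371·c ≈ 4965.56 km.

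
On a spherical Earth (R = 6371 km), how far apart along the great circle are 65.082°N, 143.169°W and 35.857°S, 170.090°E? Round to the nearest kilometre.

Δλ = 170.090 − -143.169 = 313.259°; wrapped into (−180°, 180°]: -46.741°.
Δφ = -35.857 − 65.082 = -100.939°.
a = sin²(Δφ/2) + cos φ₁ · cos φ₂ · sin²(Δλ/2) = 0.648613.
c = 2·atan2(√a, √(1−a)) = 1.87258 rad → d = 6371·c ≈ 11930.22 km.

11930 km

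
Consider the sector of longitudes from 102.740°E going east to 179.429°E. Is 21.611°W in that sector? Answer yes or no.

No

Band width going east from +102.740° to +179.429°: ((179.429 − 102.740) mod 360) = 76.689°.
Offset of -21.611° east of the west edge: ((-21.611 − 102.740) mod 360) = 235.649°.
235.649° > 76.689° ⇒ outside.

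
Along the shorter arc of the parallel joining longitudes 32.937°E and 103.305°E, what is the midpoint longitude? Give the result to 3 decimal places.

Signed shortest Δλ from +32.937° to +103.305° is +70.368°.
Midpoint longitude = +32.937° + (+70.368°)/2 = +32.937° + 35.184° = +68.121°.

68.121°E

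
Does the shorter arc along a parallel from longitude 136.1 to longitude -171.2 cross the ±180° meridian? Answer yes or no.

Naïve |-171.2 − 136.1| = 307.3° > 180°, so the shorter arc goes the other way round — across 180°.
Signed shortest Δλ = ((-171.2 − 136.1 + 180) mod 360) − 180 = 52.7°.
Going east by 52.7° from +136.1° passes through 180° before reaching -171.2°.

Yes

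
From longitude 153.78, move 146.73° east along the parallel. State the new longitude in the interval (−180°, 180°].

Start at +153.78°; shift +146.73° → +300.51°.
+300.51° lies outside (−180°, 180°]; subtract 360° → -59.49°.

-59.49°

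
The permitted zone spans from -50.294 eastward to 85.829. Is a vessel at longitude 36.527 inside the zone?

Band width going east from -50.294° to +85.829°: ((85.829 − -50.294) mod 360) = 136.123°.
Offset of +36.527° east of the west edge: ((36.527 − -50.294) mod 360) = 86.821°.
86.821° ≤ 136.123° ⇒ inside.

Yes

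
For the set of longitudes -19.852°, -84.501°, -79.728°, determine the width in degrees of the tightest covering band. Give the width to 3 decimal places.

Sort the longitudes: -84.501°, -79.728°, -19.852°.
Eastward gaps between consecutive values (wrapping around): 4.773°, 59.876°, 295.351°.
Largest gap = 295.351° ⇒ minimal covering band is its complement: 360° − 295.351° = 64.649°.
Band runs from -84.501° eastward to -19.852°.

64.649°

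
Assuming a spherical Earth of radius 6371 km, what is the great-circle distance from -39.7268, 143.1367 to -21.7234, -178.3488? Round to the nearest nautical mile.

Δλ = -178.3488 − 143.1367 = -321.4855°; wrapped into (−180°, 180°]: 38.5145°.
Δφ = -21.7234 − -39.7268 = 18.0034°.
a = sin²(Δφ/2) + cos φ₁ · cos φ₂ · sin²(Δλ/2) = 0.102198.
c = 2·atan2(√a, √(1−a)) = 0.65079 rad → d = 6371·c ≈ 4146.20 km ≈ 2238.77 nmi.

2239 nmi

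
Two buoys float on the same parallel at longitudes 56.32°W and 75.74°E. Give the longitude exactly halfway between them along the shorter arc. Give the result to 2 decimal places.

9.71°E

Signed shortest Δλ from -56.32° to +75.74° is +132.06°.
Midpoint longitude = -56.32° + (+132.06°)/2 = -56.32° + 66.03° = +9.71°.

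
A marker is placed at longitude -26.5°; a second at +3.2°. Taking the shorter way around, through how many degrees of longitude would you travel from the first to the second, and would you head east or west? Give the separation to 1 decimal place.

29.7° east

Raw difference: 3.2 − -26.5 = 29.7°.
Normalise into (−180°, 180°]: 29.7° stays 29.7°.
Positive ⇒ the second point lies to the east; separation 29.7°.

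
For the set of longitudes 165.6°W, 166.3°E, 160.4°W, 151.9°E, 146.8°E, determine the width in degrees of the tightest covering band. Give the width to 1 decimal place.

52.8°

Sort the longitudes: -165.6°, -160.4°, +146.8°, +151.9°, +166.3°.
Eastward gaps between consecutive values (wrapping around): 5.2°, 307.2°, 5.1°, 14.4°, 28.1°.
Largest gap = 307.2° ⇒ minimal covering band is its complement: 360° − 307.2° = 52.8°.
Band runs from +146.8° eastward to -160.4°, crossing the antimeridian.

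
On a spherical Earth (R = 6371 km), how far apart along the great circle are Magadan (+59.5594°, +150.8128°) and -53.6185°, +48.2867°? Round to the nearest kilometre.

Δλ = 48.2867 − 150.8128 = -102.5261°.
Δφ = -53.6185 − 59.5594 = -113.1779°.
a = sin²(Δφ/2) + cos φ₁ · cos φ₂ · sin²(Δλ/2) = 0.879643.
c = 2·atan2(√a, √(1−a)) = 2.43301 rad → d = 6371·c ≈ 15500.72 km.

15501 km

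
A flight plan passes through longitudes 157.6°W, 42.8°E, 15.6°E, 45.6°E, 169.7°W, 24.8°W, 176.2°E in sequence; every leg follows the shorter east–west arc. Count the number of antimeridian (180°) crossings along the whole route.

3

Leg 1: -157.6° → +42.8°, shortest Δλ = -159.6° (west) — crosses 180°.
Leg 2: +42.8° → +15.6°, shortest Δλ = -27.2° (west) — does not cross 180°.
Leg 3: +15.6° → +45.6°, shortest Δλ = 30.0° (east) — does not cross 180°.
Leg 4: +45.6° → -169.7°, shortest Δλ = 144.7° (east) — crosses 180°.
Leg 5: -169.7° → -24.8°, shortest Δλ = 144.9° (east) — does not cross 180°.
Leg 6: -24.8° → +176.2°, shortest Δλ = -159.0° (west) — crosses 180°.
Total crossings: 3.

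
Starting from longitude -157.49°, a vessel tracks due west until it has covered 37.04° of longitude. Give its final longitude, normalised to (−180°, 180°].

+165.47°

Start at -157.49°; shift −37.04° → -194.53°.
-194.53° lies outside (−180°, 180°]; add 360° → +165.47°.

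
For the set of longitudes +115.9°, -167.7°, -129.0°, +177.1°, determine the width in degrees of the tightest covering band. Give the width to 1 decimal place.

Sort the longitudes: -167.7°, -129.0°, +115.9°, +177.1°.
Eastward gaps between consecutive values (wrapping around): 38.7°, 244.9°, 61.2°, 15.2°.
Largest gap = 244.9° ⇒ minimal covering band is its complement: 360° − 244.9° = 115.1°.
Band runs from +115.9° eastward to -129.0°, crossing the antimeridian.

115.1°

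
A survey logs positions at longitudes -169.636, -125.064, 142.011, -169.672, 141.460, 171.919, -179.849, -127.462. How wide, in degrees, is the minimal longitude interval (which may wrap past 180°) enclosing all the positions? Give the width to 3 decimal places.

Sort the longitudes: -179.849°, -169.672°, -169.636°, -127.462°, -125.064°, +141.460°, +142.011°, +171.919°.
Eastward gaps between consecutive values (wrapping around): 10.177°, 0.036°, 42.174°, 2.398°, 266.524°, 0.551°, 29.908°, 8.232°.
Largest gap = 266.524° ⇒ minimal covering band is its complement: 360° − 266.524° = 93.476°.
Band runs from +141.460° eastward to -125.064°, crossing the antimeridian.

93.476°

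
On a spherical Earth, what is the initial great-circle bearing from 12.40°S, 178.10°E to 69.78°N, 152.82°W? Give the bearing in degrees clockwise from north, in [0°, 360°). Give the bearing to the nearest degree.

Δλ = -152.82 − 178.10 = -330.92°; wrapped into (−180°, 180°]: 29.08°.
θ = atan2( sin Δλ · cos φ₂ , cos φ₁ · sin φ₂ − sin φ₁ · cos φ₂ · cos Δλ )
  = atan2(0.16798, 0.98134) = 9.714° → normalised to [0°, 360°): 9.714°.

10°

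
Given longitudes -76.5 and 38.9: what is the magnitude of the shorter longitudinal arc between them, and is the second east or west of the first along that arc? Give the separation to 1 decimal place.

115.4° east

Raw difference: 38.9 − -76.5 = 115.4°.
Normalise into (−180°, 180°]: 115.4° stays 115.4°.
Positive ⇒ the second point lies to the east; separation 115.4°.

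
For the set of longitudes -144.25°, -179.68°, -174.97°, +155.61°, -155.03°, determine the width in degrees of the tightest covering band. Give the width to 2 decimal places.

60.14°

Sort the longitudes: -179.68°, -174.97°, -155.03°, -144.25°, +155.61°.
Eastward gaps between consecutive values (wrapping around): 4.71°, 19.94°, 10.78°, 299.86°, 24.71°.
Largest gap = 299.86° ⇒ minimal covering band is its complement: 360° − 299.86° = 60.14°.
Band runs from +155.61° eastward to -144.25°, crossing the antimeridian.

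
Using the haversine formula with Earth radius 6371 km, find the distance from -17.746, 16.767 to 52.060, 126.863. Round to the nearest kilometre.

Δλ = 126.863 − 16.767 = 110.096°.
Δφ = 52.060 − -17.746 = 69.806°.
a = sin²(Δφ/2) + cos φ₁ · cos φ₂ · sin²(Δλ/2) = 0.720791.
c = 2·atan2(√a, √(1−a)) = 2.02816 rad → d = 6371·c ≈ 12921.39 km.

12921 km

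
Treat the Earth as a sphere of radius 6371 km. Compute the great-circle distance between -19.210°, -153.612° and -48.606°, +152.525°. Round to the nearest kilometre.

5787 km

Δλ = 152.525 − -153.612 = 306.137°; wrapped into (−180°, 180°]: -53.863°.
Δφ = -48.606 − -19.210 = -29.396°.
a = sin²(Δφ/2) + cos φ₁ · cos φ₂ · sin²(Δλ/2) = 0.192469.
c = 2·atan2(√a, √(1−a)) = 0.90833 rad → d = 6371·c ≈ 5786.98 km.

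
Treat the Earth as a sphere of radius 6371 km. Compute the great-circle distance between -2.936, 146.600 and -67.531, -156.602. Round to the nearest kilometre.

Δλ = -156.602 − 146.600 = -303.202°; wrapped into (−180°, 180°]: 56.798°.
Δφ = -67.531 − -2.936 = -64.595°.
a = sin²(Δφ/2) + cos φ₁ · cos φ₂ · sin²(Δλ/2) = 0.371831.
c = 2·atan2(√a, √(1−a)) = 1.31156 rad → d = 6371·c ≈ 8355.98 km.

8356 km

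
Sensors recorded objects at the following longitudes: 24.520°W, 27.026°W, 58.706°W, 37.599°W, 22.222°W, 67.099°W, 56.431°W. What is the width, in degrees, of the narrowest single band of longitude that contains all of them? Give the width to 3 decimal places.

Sort the longitudes: -67.099°, -58.706°, -56.431°, -37.599°, -27.026°, -24.520°, -22.222°.
Eastward gaps between consecutive values (wrapping around): 8.393°, 2.275°, 18.832°, 10.573°, 2.506°, 2.298°, 315.123°.
Largest gap = 315.123° ⇒ minimal covering band is its complement: 360° − 315.123° = 44.877°.
Band runs from -67.099° eastward to -22.222°.

44.877°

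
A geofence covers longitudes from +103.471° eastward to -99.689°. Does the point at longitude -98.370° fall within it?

No

Band width going east from +103.471° to -99.689°: ((-99.689 − 103.471) mod 360) = 156.840°.
Offset of -98.370° east of the west edge: ((-98.370 − 103.471) mod 360) = 158.159°.
158.159° > 156.840° ⇒ outside.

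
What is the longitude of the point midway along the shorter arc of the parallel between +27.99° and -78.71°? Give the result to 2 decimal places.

Signed shortest Δλ from +27.99° to -78.71° is -106.70°.
Midpoint longitude = +27.99° + (-106.70°)/2 = +27.99° − 53.35° = -25.36°.

-25.36°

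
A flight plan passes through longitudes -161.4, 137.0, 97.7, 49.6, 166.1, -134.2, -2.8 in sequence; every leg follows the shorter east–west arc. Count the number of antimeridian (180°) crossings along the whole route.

Leg 1: -161.4° → +137.0°, shortest Δλ = -61.6° (west) — crosses 180°.
Leg 2: +137.0° → +97.7°, shortest Δλ = -39.3° (west) — does not cross 180°.
Leg 3: +97.7° → +49.6°, shortest Δλ = -48.1° (west) — does not cross 180°.
Leg 4: +49.6° → +166.1°, shortest Δλ = 116.5° (east) — does not cross 180°.
Leg 5: +166.1° → -134.2°, shortest Δλ = 59.7° (east) — crosses 180°.
Leg 6: -134.2° → -2.8°, shortest Δλ = 131.4° (east) — does not cross 180°.
Total crossings: 2.

2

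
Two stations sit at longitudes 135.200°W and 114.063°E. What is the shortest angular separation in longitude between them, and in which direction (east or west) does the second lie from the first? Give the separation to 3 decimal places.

Raw difference: 114.063 − -135.200 = 249.263°.
Normalise into (−180°, 180°]: 249.263° − 360° = -110.737°.
Negative ⇒ the second point lies to the west; separation 110.737°.

110.737° west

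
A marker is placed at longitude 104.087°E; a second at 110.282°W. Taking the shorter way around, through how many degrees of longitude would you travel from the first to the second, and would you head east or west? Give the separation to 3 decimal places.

145.631° east

Raw difference: -110.282 − 104.087 = -214.369°.
Normalise into (−180°, 180°]: -214.369° + 360° = 145.631°.
Positive ⇒ the second point lies to the east; separation 145.631°.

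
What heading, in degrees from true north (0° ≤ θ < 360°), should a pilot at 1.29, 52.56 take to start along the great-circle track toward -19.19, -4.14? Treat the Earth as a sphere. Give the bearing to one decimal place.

246.7°

Δλ = -4.14 − 52.56 = -56.70°.
θ = atan2( sin Δλ · cos φ₂ , cos φ₁ · sin φ₂ − sin φ₁ · cos φ₂ · cos Δλ )
  = atan2(-0.78936, -0.34029) = -113.321° → normalised to [0°, 360°): 246.679°.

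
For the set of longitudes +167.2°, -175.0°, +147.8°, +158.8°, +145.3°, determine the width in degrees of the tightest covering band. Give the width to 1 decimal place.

Sort the longitudes: -175.0°, +145.3°, +147.8°, +158.8°, +167.2°.
Eastward gaps between consecutive values (wrapping around): 320.3°, 2.5°, 11.0°, 8.4°, 17.8°.
Largest gap = 320.3° ⇒ minimal covering band is its complement: 360° − 320.3° = 39.7°.
Band runs from +145.3° eastward to -175.0°, crossing the antimeridian.

39.7°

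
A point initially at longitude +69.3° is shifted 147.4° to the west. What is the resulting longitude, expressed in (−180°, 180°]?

-78.1°

Start at +69.3°; shift −147.4° → -78.1°.
-78.1° already lies in (−180°, 180°].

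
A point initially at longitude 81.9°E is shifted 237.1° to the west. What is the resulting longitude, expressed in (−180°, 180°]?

Start at +81.9°; shift −237.1° → -155.2°.
-155.2° already lies in (−180°, 180°].

155.2°W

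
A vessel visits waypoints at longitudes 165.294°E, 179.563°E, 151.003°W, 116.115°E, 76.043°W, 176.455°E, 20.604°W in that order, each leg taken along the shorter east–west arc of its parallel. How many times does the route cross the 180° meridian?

Leg 1: +165.294° → +179.563°, shortest Δλ = 14.269° (east) — does not cross 180°.
Leg 2: +179.563° → -151.003°, shortest Δλ = 29.434° (east) — crosses 180°.
Leg 3: -151.003° → +116.115°, shortest Δλ = -92.882° (west) — crosses 180°.
Leg 4: +116.115° → -76.043°, shortest Δλ = 167.842° (east) — crosses 180°.
Leg 5: -76.043° → +176.455°, shortest Δλ = -107.502° (west) — crosses 180°.
Leg 6: +176.455° → -20.604°, shortest Δλ = 162.941° (east) — crosses 180°.
Total crossings: 5.

5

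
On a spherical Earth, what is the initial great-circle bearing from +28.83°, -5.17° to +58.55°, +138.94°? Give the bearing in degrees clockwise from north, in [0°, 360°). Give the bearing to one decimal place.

Δλ = 138.94 − -5.17 = 144.11°.
θ = atan2( sin Δλ · cos φ₂ , cos φ₁ · sin φ₂ − sin φ₁ · cos φ₂ · cos Δλ )
  = atan2(0.30587, 0.95119) = 17.826° → normalised to [0°, 360°): 17.826°.

17.8°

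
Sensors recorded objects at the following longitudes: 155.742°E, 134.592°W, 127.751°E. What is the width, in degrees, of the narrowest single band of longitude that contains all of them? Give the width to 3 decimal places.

Sort the longitudes: -134.592°, +127.751°, +155.742°.
Eastward gaps between consecutive values (wrapping around): 262.343°, 27.991°, 69.666°.
Largest gap = 262.343° ⇒ minimal covering band is its complement: 360° − 262.343° = 97.657°.
Band runs from +127.751° eastward to -134.592°, crossing the antimeridian.

97.657°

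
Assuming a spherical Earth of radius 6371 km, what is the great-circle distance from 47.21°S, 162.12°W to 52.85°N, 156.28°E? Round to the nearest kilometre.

Δλ = 156.28 − -162.12 = 318.40°; wrapped into (−180°, 180°]: -41.60°.
Δφ = 52.85 − -47.21 = 100.06°.
a = sin²(Δφ/2) + cos φ₁ · cos φ₂ · sin²(Δλ/2) = 0.639071.
c = 2·atan2(√a, √(1−a)) = 1.85266 rad → d = 6371·c ≈ 11803.27 km.

11803 km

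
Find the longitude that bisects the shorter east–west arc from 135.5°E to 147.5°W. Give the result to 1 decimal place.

174.0°E

Signed shortest Δλ from +135.5° to -147.5° is +77.0°.
Midpoint longitude = +135.5° + (+77.0°)/2 = +135.5° + 38.5° = +174.0°.
(The naïve average (+135.5 + -147.5)/2 = -6.0° is on the wrong side of the globe.)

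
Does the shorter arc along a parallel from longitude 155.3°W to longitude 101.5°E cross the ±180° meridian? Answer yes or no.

Naïve |101.5 − -155.3| = 256.8° > 180°, so the shorter arc goes the other way round — across 180°.
Signed shortest Δλ = ((101.5 − -155.3 + 180) mod 360) − 180 = -103.2°.
Going west by 103.2° from -155.3° passes through 180° before reaching +101.5°.

Yes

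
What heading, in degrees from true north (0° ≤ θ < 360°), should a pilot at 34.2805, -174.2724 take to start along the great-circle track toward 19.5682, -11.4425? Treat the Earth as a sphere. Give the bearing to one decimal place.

19.5°

Δλ = -11.4425 − -174.2724 = 162.8299°.
θ = atan2( sin Δλ · cos φ₂ , cos φ₁ · sin φ₂ − sin φ₁ · cos φ₂ · cos Δλ )
  = atan2(0.27816, 0.78381) = 19.539° → normalised to [0°, 360°): 19.539°.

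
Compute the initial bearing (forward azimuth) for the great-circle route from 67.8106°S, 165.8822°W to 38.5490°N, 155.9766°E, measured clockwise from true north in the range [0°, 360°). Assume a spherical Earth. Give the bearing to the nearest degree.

329°

Δλ = 155.9766 − -165.8822 = 321.8588°; wrapped into (−180°, 180°]: -38.1412°.
θ = atan2( sin Δλ · cos φ₂ , cos φ₁ · sin φ₂ − sin φ₁ · cos φ₂ · cos Δλ )
  = atan2(-0.48301, 0.80490) = -30.968° → normalised to [0°, 360°): 329.032°.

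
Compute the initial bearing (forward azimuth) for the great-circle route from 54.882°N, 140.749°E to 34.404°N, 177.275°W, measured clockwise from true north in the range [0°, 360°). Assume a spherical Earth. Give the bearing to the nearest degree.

Δλ = -177.275 − 140.749 = -318.024°; wrapped into (−180°, 180°]: 41.976°.
θ = atan2( sin Δλ · cos φ₂ , cos φ₁ · sin φ₂ − sin φ₁ · cos φ₂ · cos Δλ )
  = atan2(0.55183, -0.17669) = 107.755° → normalised to [0°, 360°): 107.755°.

108°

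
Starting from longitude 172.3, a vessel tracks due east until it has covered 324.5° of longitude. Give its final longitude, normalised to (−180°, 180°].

Start at +172.3°; shift +324.5° → +496.8°.
+496.8° lies outside (−180°, 180°]; subtract 360° → +136.8°.

+136.8°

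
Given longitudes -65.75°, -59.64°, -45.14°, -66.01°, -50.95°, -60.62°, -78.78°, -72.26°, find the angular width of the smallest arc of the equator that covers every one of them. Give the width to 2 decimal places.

33.64°

Sort the longitudes: -78.78°, -72.26°, -66.01°, -65.75°, -60.62°, -59.64°, -50.95°, -45.14°.
Eastward gaps between consecutive values (wrapping around): 6.52°, 6.25°, 0.26°, 5.13°, 0.98°, 8.69°, 5.81°, 326.36°.
Largest gap = 326.36° ⇒ minimal covering band is its complement: 360° − 326.36° = 33.64°.
Band runs from -78.78° eastward to -45.14°.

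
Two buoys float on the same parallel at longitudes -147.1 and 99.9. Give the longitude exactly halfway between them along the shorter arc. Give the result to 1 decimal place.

+156.4°

Signed shortest Δλ from -147.1° to +99.9° is -113.0°.
Midpoint longitude = -147.1° + (-113.0°)/2 = -147.1° − 56.5° = -203.6°.
Normalise into (−180°, 180°]: +156.4°.
(The naïve average (-147.1 + +99.9)/2 = -23.6° is on the wrong side of the globe.)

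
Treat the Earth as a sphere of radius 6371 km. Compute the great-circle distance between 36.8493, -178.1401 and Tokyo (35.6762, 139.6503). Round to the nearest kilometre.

Δλ = 139.6503 − -178.1401 = 317.7904°; wrapped into (−180°, 180°]: -42.2096°.
Δφ = 35.6762 − 36.8493 = -1.1731°.
a = sin²(Δφ/2) + cos φ₁ · cos φ₂ · sin²(Δλ/2) = 0.084385.
c = 2·atan2(√a, √(1−a)) = 0.58948 rad → d = 6371·c ≈ 3755.56 km.

3756 km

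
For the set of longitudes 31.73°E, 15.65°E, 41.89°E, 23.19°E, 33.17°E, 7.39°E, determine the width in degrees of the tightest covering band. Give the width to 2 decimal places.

34.50°

Sort the longitudes: +7.39°, +15.65°, +23.19°, +31.73°, +33.17°, +41.89°.
Eastward gaps between consecutive values (wrapping around): 8.26°, 7.54°, 8.54°, 1.44°, 8.72°, 325.50°.
Largest gap = 325.50° ⇒ minimal covering band is its complement: 360° − 325.50° = 34.50°.
Band runs from +7.39° eastward to +41.89°.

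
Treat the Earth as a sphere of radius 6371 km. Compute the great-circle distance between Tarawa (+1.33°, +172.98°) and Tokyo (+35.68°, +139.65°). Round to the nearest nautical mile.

2774 nmi

Δλ = 139.65 − 172.98 = -33.33°.
Δφ = 35.68 − 1.33 = 34.35°.
a = sin²(Δφ/2) + cos φ₁ · cos φ₂ · sin²(Δλ/2) = 0.153981.
c = 2·atan2(√a, √(1−a)) = 0.80649 rad → d = 6371·c ≈ 5138.14 km ≈ 2774.37 nmi.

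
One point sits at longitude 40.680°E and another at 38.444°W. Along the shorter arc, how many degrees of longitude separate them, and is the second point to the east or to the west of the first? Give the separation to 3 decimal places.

79.124° west

Raw difference: -38.444 − 40.680 = -79.124°.
Normalise into (−180°, 180°]: -79.124° stays -79.124°.
Negative ⇒ the second point lies to the west; separation 79.124°.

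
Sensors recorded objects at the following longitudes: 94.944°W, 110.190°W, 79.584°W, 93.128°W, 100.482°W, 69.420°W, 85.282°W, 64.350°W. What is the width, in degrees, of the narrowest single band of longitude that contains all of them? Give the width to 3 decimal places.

Sort the longitudes: -110.190°, -100.482°, -94.944°, -93.128°, -85.282°, -79.584°, -69.420°, -64.350°.
Eastward gaps between consecutive values (wrapping around): 9.708°, 5.538°, 1.816°, 7.846°, 5.698°, 10.164°, 5.070°, 314.160°.
Largest gap = 314.160° ⇒ minimal covering band is its complement: 360° − 314.160° = 45.840°.
Band runs from -110.190° eastward to -64.350°.

45.840°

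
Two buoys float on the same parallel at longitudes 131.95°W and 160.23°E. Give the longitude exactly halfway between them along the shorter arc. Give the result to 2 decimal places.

Signed shortest Δλ from -131.95° to +160.23° is -67.82°.
Midpoint longitude = -131.95° + (-67.82°)/2 = -131.95° − 33.91° = -165.86°.
(The naïve average (-131.95 + +160.23)/2 = 14.14° is on the wrong side of the globe.)

165.86°W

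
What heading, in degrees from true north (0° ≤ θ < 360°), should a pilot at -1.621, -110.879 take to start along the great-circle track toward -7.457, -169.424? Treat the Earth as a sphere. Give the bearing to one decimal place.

262.3°

Δλ = -169.424 − -110.879 = -58.545°.
θ = atan2( sin Δλ · cos φ₂ , cos φ₁ · sin φ₂ − sin φ₁ · cos φ₂ · cos Δλ )
  = atan2(-0.84584, -0.11509) = -97.749° → normalised to [0°, 360°): 262.251°.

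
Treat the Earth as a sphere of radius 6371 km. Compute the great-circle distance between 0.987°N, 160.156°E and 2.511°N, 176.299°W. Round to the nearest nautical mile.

Δλ = -176.299 − 160.156 = -336.455°; wrapped into (−180°, 180°]: 23.545°.
Δφ = 2.511 − 0.987 = 1.524°.
a = sin²(Δφ/2) + cos φ₁ · cos φ₂ · sin²(Δλ/2) = 0.041757.
c = 2·atan2(√a, √(1−a)) = 0.41159 rad → d = 6371·c ≈ 2622.25 km ≈ 1415.90 nmi.

1416 nmi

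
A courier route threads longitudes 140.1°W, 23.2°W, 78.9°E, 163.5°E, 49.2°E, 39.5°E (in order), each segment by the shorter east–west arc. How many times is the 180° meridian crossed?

Leg 1: -140.1° → -23.2°, shortest Δλ = 116.9° (east) — does not cross 180°.
Leg 2: -23.2° → +78.9°, shortest Δλ = 102.1° (east) — does not cross 180°.
Leg 3: +78.9° → +163.5°, shortest Δλ = 84.6° (east) — does not cross 180°.
Leg 4: +163.5° → +49.2°, shortest Δλ = -114.3° (west) — does not cross 180°.
Leg 5: +49.2° → +39.5°, shortest Δλ = -9.7° (west) — does not cross 180°.
Total crossings: 0.

0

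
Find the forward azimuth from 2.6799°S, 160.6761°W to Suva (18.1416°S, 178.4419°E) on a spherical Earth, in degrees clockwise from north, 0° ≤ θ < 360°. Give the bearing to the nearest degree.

231°

Δλ = 178.4419 − -160.6761 = 339.1180°; wrapped into (−180°, 180°]: -20.8820°.
θ = atan2( sin Δλ · cos φ₂ , cos φ₁ · sin φ₂ − sin φ₁ · cos φ₂ · cos Δλ )
  = atan2(-0.33873, -0.26951) = -128.508° → normalised to [0°, 360°): 231.492°.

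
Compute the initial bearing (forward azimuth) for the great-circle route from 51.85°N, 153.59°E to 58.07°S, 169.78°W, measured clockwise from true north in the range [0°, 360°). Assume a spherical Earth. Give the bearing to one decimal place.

159.8°

Δλ = -169.78 − 153.59 = -323.37°; wrapped into (−180°, 180°]: 36.63°.
θ = atan2( sin Δλ · cos φ₂ , cos φ₁ · sin φ₂ − sin φ₁ · cos φ₂ · cos Δλ )
  = atan2(0.31556, -0.85803) = 159.808° → normalised to [0°, 360°): 159.808°.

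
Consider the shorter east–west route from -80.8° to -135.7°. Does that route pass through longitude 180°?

No

Signed shortest Δλ = ((-135.7 − -80.8 + 180) mod 360) − 180 = -54.9°.
Going west by 54.9° from -80.8° reaches -135.7° without touching 180°.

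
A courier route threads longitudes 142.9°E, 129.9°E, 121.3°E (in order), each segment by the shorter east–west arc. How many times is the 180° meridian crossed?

Leg 1: +142.9° → +129.9°, shortest Δλ = -13.0° (west) — does not cross 180°.
Leg 2: +129.9° → +121.3°, shortest Δλ = -8.6° (west) — does not cross 180°.
Total crossings: 0.

0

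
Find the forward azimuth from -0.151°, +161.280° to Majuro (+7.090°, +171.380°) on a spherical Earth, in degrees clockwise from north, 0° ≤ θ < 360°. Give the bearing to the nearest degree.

Δλ = 171.380 − 161.280 = 10.100°.
θ = atan2( sin Δλ · cos φ₂ , cos φ₁ · sin φ₂ − sin φ₁ · cos φ₂ · cos Δλ )
  = atan2(0.17403, 0.12600) = 54.094° → normalised to [0°, 360°): 54.094°.

54°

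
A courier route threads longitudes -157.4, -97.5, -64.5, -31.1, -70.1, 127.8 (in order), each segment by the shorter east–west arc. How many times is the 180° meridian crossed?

1

Leg 1: -157.4° → -97.5°, shortest Δλ = 59.9° (east) — does not cross 180°.
Leg 2: -97.5° → -64.5°, shortest Δλ = 33.0° (east) — does not cross 180°.
Leg 3: -64.5° → -31.1°, shortest Δλ = 33.4° (east) — does not cross 180°.
Leg 4: -31.1° → -70.1°, shortest Δλ = -39.0° (west) — does not cross 180°.
Leg 5: -70.1° → +127.8°, shortest Δλ = -162.1° (west) — crosses 180°.
Total crossings: 1.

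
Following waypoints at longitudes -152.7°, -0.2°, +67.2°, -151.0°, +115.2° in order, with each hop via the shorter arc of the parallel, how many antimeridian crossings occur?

2

Leg 1: -152.7° → -0.2°, shortest Δλ = 152.5° (east) — does not cross 180°.
Leg 2: -0.2° → +67.2°, shortest Δλ = 67.4° (east) — does not cross 180°.
Leg 3: +67.2° → -151.0°, shortest Δλ = 141.8° (east) — crosses 180°.
Leg 4: -151.0° → +115.2°, shortest Δλ = -93.8° (west) — crosses 180°.
Total crossings: 2.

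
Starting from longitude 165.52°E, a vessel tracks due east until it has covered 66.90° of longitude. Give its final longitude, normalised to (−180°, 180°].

Start at +165.52°; shift +66.90° → +232.42°.
+232.42° lies outside (−180°, 180°]; subtract 360° → -127.58°.

127.58°W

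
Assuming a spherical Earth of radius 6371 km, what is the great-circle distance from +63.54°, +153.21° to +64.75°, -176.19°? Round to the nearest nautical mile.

797 nmi

Δλ = -176.19 − 153.21 = -329.40°; wrapped into (−180°, 180°]: 30.60°.
Δφ = 64.75 − 63.54 = 1.21°.
a = sin²(Δφ/2) + cos φ₁ · cos φ₂ · sin²(Δλ/2) = 0.013346.
c = 2·atan2(√a, √(1−a)) = 0.23156 rad → d = 6371·c ≈ 1475.30 km ≈ 796.60 nmi.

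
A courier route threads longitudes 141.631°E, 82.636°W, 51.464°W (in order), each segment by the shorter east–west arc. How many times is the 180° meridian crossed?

Leg 1: +141.631° → -82.636°, shortest Δλ = 135.733° (east) — crosses 180°.
Leg 2: -82.636° → -51.464°, shortest Δλ = 31.172° (east) — does not cross 180°.
Total crossings: 1.

1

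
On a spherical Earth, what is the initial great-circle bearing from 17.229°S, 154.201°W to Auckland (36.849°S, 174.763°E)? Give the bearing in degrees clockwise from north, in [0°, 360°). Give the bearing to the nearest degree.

Δλ = 174.763 − -154.201 = 328.964°; wrapped into (−180°, 180°]: -31.036°.
θ = atan2( sin Δλ · cos φ₂ , cos φ₁ · sin φ₂ − sin φ₁ · cos φ₂ · cos Δλ )
  = atan2(-0.41257, -0.36971) = -131.864° → normalised to [0°, 360°): 228.136°.

228°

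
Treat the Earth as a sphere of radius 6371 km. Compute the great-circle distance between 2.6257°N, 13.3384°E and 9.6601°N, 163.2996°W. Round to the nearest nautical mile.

10043 nmi

Δλ = -163.2996 − 13.3384 = -176.6380°.
Δφ = 9.6601 − 2.6257 = 7.0344°.
a = sin²(Δφ/2) + cos φ₁ · cos φ₂ · sin²(Δλ/2) = 0.987702.
c = 2·atan2(√a, √(1−a)) = 2.91934 rad → d = 6371·c ≈ 18599.12 km ≈ 10042.72 nmi.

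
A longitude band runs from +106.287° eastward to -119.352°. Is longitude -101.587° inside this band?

No

Band width going east from +106.287° to -119.352°: ((-119.352 − 106.287) mod 360) = 134.361°.
Offset of -101.587° east of the west edge: ((-101.587 − 106.287) mod 360) = 152.126°.
152.126° > 134.361° ⇒ outside.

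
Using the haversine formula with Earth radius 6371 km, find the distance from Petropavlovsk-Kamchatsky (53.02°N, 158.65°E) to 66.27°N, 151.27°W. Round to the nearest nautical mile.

1654 nmi

Δλ = -151.27 − 158.65 = -309.92°; wrapped into (−180°, 180°]: 50.08°.
Δφ = 66.27 − 53.02 = 13.25°.
a = sin²(Δφ/2) + cos φ₁ · cos φ₂ · sin²(Δλ/2) = 0.056676.
c = 2·atan2(√a, √(1−a)) = 0.48075 rad → d = 6371·c ≈ 3062.86 km ≈ 1653.81 nmi.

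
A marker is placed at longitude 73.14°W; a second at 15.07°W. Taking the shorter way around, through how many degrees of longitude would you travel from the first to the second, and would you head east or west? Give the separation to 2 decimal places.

Raw difference: -15.07 − -73.14 = 58.07°.
Normalise into (−180°, 180°]: 58.07° stays 58.07°.
Positive ⇒ the second point lies to the east; separation 58.07°.

58.07° east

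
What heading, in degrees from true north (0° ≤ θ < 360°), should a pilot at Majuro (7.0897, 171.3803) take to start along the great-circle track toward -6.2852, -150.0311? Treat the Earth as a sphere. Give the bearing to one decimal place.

108.3°

Δλ = -150.0311 − 171.3803 = -321.4114°; wrapped into (−180°, 180°]: 38.5886°.
θ = atan2( sin Δλ · cos φ₂ , cos φ₁ · sin φ₂ − sin φ₁ · cos φ₂ · cos Δλ )
  = atan2(0.61998, -0.20453) = 108.258° → normalised to [0°, 360°): 108.258°.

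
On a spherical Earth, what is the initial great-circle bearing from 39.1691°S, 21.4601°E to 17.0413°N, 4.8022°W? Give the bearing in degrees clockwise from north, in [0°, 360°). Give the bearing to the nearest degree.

Δλ = -4.8022 − 21.4601 = -26.2623°.
θ = atan2( sin Δλ · cos φ₂ , cos φ₁ · sin φ₂ − sin φ₁ · cos φ₂ · cos Δλ )
  = atan2(-0.42305, 0.76875) = -28.825° → normalised to [0°, 360°): 331.175°.

331°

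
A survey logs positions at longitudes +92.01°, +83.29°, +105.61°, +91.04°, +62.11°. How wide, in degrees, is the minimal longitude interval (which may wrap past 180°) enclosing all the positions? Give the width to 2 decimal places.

43.50°

Sort the longitudes: +62.11°, +83.29°, +91.04°, +92.01°, +105.61°.
Eastward gaps between consecutive values (wrapping around): 21.18°, 7.75°, 0.97°, 13.60°, 316.50°.
Largest gap = 316.50° ⇒ minimal covering band is its complement: 360° − 316.50° = 43.50°.
Band runs from +62.11° eastward to +105.61°.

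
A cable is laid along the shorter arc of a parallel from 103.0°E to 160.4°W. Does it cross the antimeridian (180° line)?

Naïve |-160.4 − 103.0| = 263.4° > 180°, so the shorter arc goes the other way round — across 180°.
Signed shortest Δλ = ((-160.4 − 103.0 + 180) mod 360) − 180 = 96.6°.
Going east by 96.6° from +103.0° passes through 180° before reaching -160.4°.

Yes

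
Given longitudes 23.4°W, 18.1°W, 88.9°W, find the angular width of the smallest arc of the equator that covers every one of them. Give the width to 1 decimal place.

Sort the longitudes: -88.9°, -23.4°, -18.1°.
Eastward gaps between consecutive values (wrapping around): 65.5°, 5.3°, 289.2°.
Largest gap = 289.2° ⇒ minimal covering band is its complement: 360° − 289.2° = 70.8°.
Band runs from -88.9° eastward to -18.1°.

70.8°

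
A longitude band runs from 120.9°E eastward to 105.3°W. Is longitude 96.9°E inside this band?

No

Band width going east from +120.9° to -105.3°: ((-105.3 − 120.9) mod 360) = 133.8°.
Offset of +96.9° east of the west edge: ((96.9 − 120.9) mod 360) = 336.0°.
336.0° > 133.8° ⇒ outside.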